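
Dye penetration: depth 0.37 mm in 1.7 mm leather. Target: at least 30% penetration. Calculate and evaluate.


Penetration = 21.8%
Meets target: No


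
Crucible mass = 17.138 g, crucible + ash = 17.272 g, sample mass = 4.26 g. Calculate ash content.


Ash mass = 17.272 - 17.138 = 0.134 g
Ash% = 0.134 / 4.26 x 100 = 3.15%


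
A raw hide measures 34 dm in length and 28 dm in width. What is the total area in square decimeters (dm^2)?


952 dm^2


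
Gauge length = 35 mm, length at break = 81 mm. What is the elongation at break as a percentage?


Extension = 81 - 35 = 46 mm
Elongation = 46 / 35 x 100 = 131.4%


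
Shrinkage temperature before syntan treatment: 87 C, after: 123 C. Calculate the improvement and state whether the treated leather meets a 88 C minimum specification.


Improvement = 123 - 87 = 36 C
Spec check: 123 C >= 88 C? Yes


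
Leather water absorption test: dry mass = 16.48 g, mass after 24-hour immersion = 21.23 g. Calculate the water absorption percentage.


28.8%

Water absorbed = 21.23 - 16.48 = 4.75 g
WA% = 4.75 / 16.48 x 100 = 28.8%


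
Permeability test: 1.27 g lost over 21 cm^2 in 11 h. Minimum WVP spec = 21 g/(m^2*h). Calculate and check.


WVP = 54.98 g/(m^2*h)
Meets specification: Yes

WVP = 1.27 / (21 x 11) x 10000 = 54.98 g/(m^2*h)
Minimum: 21 g/(m^2*h)
Meets spec: Yes


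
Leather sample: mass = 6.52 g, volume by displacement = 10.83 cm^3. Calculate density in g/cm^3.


0.602 g/cm^3


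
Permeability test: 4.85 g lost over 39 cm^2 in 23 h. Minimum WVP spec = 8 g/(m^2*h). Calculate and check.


WVP = 4.85 / (39 x 23) x 10000 = 54.07 g/(m^2*h)
Minimum: 8 g/(m^2*h)
Meets spec: Yes


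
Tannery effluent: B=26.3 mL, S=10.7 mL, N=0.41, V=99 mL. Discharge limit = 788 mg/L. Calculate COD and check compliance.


COD = 516.8 mg/L
Compliant: Yes


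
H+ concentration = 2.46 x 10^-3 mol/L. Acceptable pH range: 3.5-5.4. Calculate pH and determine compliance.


pH = -log10(2.46 x 10^-3) = 2.61
Range: 3.5 to 5.4
Compliant: No


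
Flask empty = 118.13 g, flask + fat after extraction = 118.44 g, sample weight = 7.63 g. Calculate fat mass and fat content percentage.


Fat mass = 118.44 - 118.13 = 0.31 g
Fat% = 0.31 / 7.63 x 100 = 4.1%


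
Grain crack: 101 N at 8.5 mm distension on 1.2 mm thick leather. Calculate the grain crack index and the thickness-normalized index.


Crack index = 11.9 N/mm
Normalized index = 9.9 N/mm per mm

Crack index = 101 / 8.5 = 11.9 N/mm
Normalized = 11.9 / 1.2 = 9.9 N/mm per mm


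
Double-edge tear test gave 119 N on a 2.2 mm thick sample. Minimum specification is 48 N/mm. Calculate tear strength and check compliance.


Tear strength = 119 / 2.2 = 54.1 N/mm
Required minimum = 48 N/mm
Compliant: Yes


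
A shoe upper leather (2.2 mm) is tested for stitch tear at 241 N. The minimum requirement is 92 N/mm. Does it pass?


STS = 109.5 N/mm
Passes: Yes


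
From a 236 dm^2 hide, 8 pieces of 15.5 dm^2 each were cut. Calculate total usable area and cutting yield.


Total usable = 8 x 15.5 = 124.0 dm^2
Yield = 124.0 / 236 x 100 = 52.5%


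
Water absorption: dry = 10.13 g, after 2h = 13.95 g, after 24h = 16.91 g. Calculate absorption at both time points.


WA (2h) = (13.95 - 10.13) / 10.13 x 100 = 37.7%
WA (24h) = (16.91 - 10.13) / 10.13 x 100 = 66.9%


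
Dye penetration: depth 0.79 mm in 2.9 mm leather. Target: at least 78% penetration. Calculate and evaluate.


Penetration = 0.79 / 2.9 x 100 = 27.2%
Target: 78%
Meets target: No


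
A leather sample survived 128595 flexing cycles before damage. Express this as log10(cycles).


5.11


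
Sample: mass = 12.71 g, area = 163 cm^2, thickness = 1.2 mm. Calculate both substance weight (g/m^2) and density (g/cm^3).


Substance weight = 779.8 g/m^2
Density = 0.650 g/cm^3

SW = 12.71 / 163 x 10000 = 779.8 g/m^2
Volume = 163 x 1.2 / 10 = 19.56 cm^3
Density = 12.71 / 19.56 = 0.650 g/cm^3


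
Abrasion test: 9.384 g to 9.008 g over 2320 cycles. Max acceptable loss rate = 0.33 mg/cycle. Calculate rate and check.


Rate = 0.162 mg/cycle
Passes: Yes

Loss = 9.384 - 9.008 = 0.376 g
Rate = 0.376 g / 2320 cycles x 1000 = 0.162 mg/cycle
Max = 0.33 mg/cycle
Passes: Yes


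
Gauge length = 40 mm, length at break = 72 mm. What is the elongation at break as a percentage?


80.0%


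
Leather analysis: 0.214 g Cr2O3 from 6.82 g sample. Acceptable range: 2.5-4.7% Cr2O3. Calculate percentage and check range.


Cr2O3% = 0.214 / 6.82 x 100 = 3.14%
Acceptable range: 2.5 to 4.7%
Within range: Yes


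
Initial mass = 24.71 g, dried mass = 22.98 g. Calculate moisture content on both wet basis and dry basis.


Wet basis = 7.0%
Dry basis = 7.5%


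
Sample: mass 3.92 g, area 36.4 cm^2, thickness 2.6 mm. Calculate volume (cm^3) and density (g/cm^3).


Volume = 9.464 cm^3
Density = 0.414 g/cm^3

Thickness in cm = 2.6 / 10 = 0.26 cm
Volume = 36.4 x 0.26 = 9.464 cm^3
Density = 3.92 / 9.464 = 0.414 g/cm^3


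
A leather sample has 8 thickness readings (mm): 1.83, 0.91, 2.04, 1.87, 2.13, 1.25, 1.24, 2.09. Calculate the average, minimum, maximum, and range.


Sum = 13.36
Average = 13.36 / 8 = 1.67 mm
Minimum = 0.91 mm
Maximum = 2.13 mm
Range = 2.13 - 0.91 = 1.22 mm


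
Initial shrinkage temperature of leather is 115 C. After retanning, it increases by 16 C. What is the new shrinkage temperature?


New Ts = 115 + 16 = 131 C


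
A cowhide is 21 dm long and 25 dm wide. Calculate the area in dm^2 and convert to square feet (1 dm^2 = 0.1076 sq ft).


Area = 21 x 25 = 525 dm^2
Conversion: 525 x 0.1076 = 56.49 sq ft


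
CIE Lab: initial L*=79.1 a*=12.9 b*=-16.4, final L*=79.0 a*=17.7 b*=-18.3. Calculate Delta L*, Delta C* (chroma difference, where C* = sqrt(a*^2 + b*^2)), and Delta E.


Delta L* = -0.1
Delta C* = 4.59
Delta E = 5.16

Delta L* = 79.0 - 79.1 = -0.1
C1* = sqrt((12.9)^2 + (-16.4)^2) = 20.866
C2* = sqrt((17.7)^2 + (-18.3)^2) = 25.459
Delta C* = 25.459 - 20.866 = 4.59
Delta E = sqrt((-0.1)^2 + (4.8)^2 + (-1.9)^2) = 5.16


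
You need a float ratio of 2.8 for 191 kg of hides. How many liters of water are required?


Water = hide weight x target ratio
Water = 191 x 2.8 = 534.8 L


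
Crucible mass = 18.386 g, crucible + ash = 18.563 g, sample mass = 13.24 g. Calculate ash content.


Ash mass = 0.177 g
Ash content = 1.34%

Ash mass = 18.563 - 18.386 = 0.177 g
Ash% = 0.177 / 13.24 x 100 = 1.34%


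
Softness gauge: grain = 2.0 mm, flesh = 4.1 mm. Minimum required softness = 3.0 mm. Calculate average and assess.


Average = (2.0 + 4.1) / 2 = 3.05 mm
Minimum = 3.0 mm
Meets requirement: Yes


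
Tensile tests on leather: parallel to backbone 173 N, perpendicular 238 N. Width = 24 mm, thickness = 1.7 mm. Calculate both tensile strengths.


Area = 24 x 1.7 = 40.8 mm^2
TS (parallel) = 173 / 40.8 = 4.24 N/mm^2
TS (perpendicular) = 238 / 40.8 = 5.83 N/mm^2


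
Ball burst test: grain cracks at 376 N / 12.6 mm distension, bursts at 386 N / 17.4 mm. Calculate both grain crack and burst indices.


Crack index = 29.8 N/mm
Burst index = 22.2 N/mm


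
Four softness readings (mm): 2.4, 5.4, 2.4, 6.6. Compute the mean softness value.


Sum = 2.4 + 5.4 + 2.4 + 6.6
Mean = 16.8 / 4 = 4.20 mm


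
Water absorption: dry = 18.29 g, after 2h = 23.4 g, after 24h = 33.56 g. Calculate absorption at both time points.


2h absorption = 27.9%
24h absorption = 83.5%

WA (2h) = (23.4 - 18.29) / 18.29 x 100 = 27.9%
WA (24h) = (33.56 - 18.29) / 18.29 x 100 = 83.5%


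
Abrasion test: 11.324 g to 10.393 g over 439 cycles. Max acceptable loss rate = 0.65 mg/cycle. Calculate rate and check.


Loss = 11.324 - 10.393 = 0.931 g
Rate = 0.931 g / 439 cycles x 1000 = 2.121 mg/cycle
Max = 0.65 mg/cycle
Passes: No


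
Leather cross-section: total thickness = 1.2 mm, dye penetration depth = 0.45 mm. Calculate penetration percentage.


Penetration% = 0.45 / 1.2 x 100
Penetration = 37.5%


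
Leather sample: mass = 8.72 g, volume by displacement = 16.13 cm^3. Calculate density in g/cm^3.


0.541 g/cm^3


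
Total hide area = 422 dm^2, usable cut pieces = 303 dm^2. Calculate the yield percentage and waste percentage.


Yield = 71.8%
Waste = 28.2%

Yield = 303 / 422 x 100 = 71.8%
Waste = 422 - 303 = 119 dm^2
Waste% = 100 - 71.8 = 28.2%


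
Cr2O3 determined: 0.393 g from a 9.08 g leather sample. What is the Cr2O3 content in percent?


4.33%

Cr2O3% = 0.393 / 9.08 x 100
Cr2O3% = 4.33%


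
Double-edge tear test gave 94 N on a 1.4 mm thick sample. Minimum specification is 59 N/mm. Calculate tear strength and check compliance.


Tear strength = 67.1 N/mm
Compliant: Yes

Tear strength = 94 / 1.4 = 67.1 N/mm
Required minimum = 59 N/mm
Compliant: Yes


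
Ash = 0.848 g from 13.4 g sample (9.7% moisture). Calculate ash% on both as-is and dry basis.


As-is ash% = 0.848 / 13.4 x 100 = 6.33%
Dry mass = 13.4 x (100 - 9.7) / 100 = 12.1002 g
Dry-basis ash% = 0.848 / 12.1002 x 100 = 7.01%


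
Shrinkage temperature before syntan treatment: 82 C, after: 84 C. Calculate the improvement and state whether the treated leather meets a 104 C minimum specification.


Improvement = 84 - 82 = 2 C
Spec check: 84 C >= 104 C? No


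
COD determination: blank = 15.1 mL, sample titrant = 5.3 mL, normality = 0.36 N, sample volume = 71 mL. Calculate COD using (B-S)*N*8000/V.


397.5 mg/L

COD = (15.1 - 5.3) x 0.36 x 8000 / 71
COD = 9.8 x 0.36 x 8000 / 71
COD = 397.5 mg/L


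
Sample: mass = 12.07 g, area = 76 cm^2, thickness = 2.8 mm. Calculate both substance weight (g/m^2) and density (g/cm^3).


Substance weight = 1588.2 g/m^2
Density = 0.567 g/cm^3


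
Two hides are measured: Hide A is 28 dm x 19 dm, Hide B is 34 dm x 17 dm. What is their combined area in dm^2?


1110 dm^2


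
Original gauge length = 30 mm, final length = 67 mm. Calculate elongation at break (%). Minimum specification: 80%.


Elongation = 123.3%
Meets spec: Yes

Extension = 67 - 30 = 37 mm
Elongation = 37 / 30 x 100 = 123.3%
Minimum required: 80%
Meets specification: Yes


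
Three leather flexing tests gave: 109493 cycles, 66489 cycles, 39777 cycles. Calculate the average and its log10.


Average = 71920 cycles
log10 = 4.86


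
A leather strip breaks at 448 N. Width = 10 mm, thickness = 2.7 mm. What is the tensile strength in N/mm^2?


Cross-sectional area = 10 x 2.7 = 27.0 mm^2
Tensile strength = 448 / 27.0 = 16.59 N/mm^2


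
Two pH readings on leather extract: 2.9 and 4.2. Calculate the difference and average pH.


Difference = 1.3
Average pH = 3.55

Difference = |2.9 - 4.2| = 1.3
Average = (2.9 + 4.2) / 2 = 3.55


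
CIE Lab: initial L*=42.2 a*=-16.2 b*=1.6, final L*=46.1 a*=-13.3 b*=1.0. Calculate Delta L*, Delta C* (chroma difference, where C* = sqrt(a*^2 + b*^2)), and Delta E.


Delta L* = 3.9
Delta C* = -2.94
Delta E = 4.90


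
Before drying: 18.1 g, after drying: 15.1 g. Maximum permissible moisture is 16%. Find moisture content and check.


MC = (18.1 - 15.1) / 18.1 x 100 = 16.6%
Maximum: 16%
Acceptable: No


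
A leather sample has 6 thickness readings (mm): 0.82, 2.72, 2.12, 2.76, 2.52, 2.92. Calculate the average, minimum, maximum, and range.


Sum = 13.86
Average = 13.86 / 6 = 2.31 mm
Minimum = 0.82 mm
Maximum = 2.92 mm
Range = 2.92 - 0.82 = 2.10 mm


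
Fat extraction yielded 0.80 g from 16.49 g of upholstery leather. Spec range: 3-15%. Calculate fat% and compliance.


Fat% = 0.80 / 16.49 x 100 = 4.9%
Spec range: 3-15%
Compliant: Yes


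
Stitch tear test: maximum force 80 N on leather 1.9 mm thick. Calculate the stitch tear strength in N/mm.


42.1 N/mm

Stitch tear strength = force / thickness
STS = 80 / 1.9 = 42.1 N/mm


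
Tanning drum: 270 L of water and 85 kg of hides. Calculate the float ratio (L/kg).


3.2


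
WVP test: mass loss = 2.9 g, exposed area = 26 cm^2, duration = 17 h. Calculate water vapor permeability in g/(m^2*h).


65.61 g/(m^2*h)


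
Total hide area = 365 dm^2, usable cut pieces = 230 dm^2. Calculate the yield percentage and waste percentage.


Yield = 230 / 365 x 100 = 63.0%
Waste = 365 - 230 = 135 dm^2
Waste% = 100 - 63.0 = 37.0%


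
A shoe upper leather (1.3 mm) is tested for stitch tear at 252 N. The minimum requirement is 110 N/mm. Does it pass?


STS = 193.8 N/mm
Passes: Yes

STS = 252 / 1.3 = 193.8 N/mm
Minimum required: 110 N/mm
Passes: Yes


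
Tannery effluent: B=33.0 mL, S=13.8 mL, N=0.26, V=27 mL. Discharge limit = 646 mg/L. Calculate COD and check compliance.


COD = 1479.1 mg/L
Compliant: No

COD = (33.0 - 13.8) x 0.26 x 8000 / 27 = 1479.1 mg/L
Limit: 646 mg/L
Compliant: No


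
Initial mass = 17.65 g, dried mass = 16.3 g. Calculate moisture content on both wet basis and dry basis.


Moisture lost = 17.65 - 16.3 = 1.35 g
Wet basis MC = 1.35 / 17.65 x 100 = 7.6%
Dry basis MC = 1.35 / 16.3 x 100 = 8.3%


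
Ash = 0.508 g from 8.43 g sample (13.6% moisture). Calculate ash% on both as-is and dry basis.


As-is ash = 6.03%
Dry-basis ash = 6.97%


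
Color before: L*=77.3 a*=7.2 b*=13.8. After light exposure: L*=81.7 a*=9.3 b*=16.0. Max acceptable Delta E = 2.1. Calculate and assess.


Delta E = 5.35
Passes: No

dL = 4.4, da = 2.1, db = 2.2
dE = sqrt((4.4)^2 + (2.1)^2 + (2.2)^2) = 5.35
Max = 2.1
Passes: No


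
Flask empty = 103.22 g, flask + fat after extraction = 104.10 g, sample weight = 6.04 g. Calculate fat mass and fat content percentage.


Fat mass = 104.10 - 103.22 = 0.88 g
Fat% = 0.88 / 6.04 x 100 = 14.6%


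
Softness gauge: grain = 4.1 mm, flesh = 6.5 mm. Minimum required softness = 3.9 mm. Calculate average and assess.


Average softness = 5.30 mm
Meets requirement: Yes


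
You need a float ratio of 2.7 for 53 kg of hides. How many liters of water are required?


143.1 L


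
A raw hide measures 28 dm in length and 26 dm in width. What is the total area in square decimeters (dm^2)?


Area = length x width
Area = 28 x 26 = 728 dm^2


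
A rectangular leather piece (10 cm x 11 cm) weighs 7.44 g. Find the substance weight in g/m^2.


Area = 10 x 11 = 110 cm^2
SW = 7.44 / 110 x 10000 = 676.4 g/m^2


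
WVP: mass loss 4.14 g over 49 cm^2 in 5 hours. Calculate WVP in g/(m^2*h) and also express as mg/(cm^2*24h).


WVP = 168.98 g/(m^2*h)
Daily rate = 405.55 mg/(cm^2*24h)

WVP = 4.14 / (49 x 5) x 10000 = 168.98 g/(m^2*h)
Mass loss in mg = 4.14 x 1000 = 4140 mg
Per cm^2 per 24h in mg: 4140 x 24 / (49 x 5) = 99360 / 245 = 405.55 mg/(cm^2*24h)


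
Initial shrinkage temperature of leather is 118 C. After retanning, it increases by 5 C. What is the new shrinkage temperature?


123 C


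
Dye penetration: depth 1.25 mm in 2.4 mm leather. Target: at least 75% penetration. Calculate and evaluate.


Penetration = 52.1%
Meets target: No

Penetration = 1.25 / 2.4 x 100 = 52.1%
Target: 75%
Meets target: No


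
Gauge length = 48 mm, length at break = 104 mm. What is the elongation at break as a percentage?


116.7%

Extension = 104 - 48 = 56 mm
Elongation = 56 / 48 x 100 = 116.7%


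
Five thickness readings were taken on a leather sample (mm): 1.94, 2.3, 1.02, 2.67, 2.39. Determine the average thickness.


Sum = 1.94 + 2.3 + 1.02 + 2.67 + 2.39 = 10.32
Average = 10.32 / 5 = 2.06 mm


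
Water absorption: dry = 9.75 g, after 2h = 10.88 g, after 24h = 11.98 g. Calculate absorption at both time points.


2h absorption = 11.6%
24h absorption = 22.9%

WA (2h) = (10.88 - 9.75) / 9.75 x 100 = 11.6%
WA (24h) = (11.98 - 9.75) / 9.75 x 100 = 22.9%


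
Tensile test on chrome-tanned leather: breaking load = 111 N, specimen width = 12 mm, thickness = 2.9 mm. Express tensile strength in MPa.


3.19 MPa

Cross-section = 12 x 2.9 = 34.8 mm^2
TS = 111 / 34.8 = 3.19 MPa
(1 N/mm^2 = 1 MPa)


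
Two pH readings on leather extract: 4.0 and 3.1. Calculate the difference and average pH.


Difference = 0.9
Average pH = 3.55


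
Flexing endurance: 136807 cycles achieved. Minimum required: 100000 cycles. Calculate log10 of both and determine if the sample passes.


log10(136807) = 5.14
log10(100000) = 5.00
Passes: Yes


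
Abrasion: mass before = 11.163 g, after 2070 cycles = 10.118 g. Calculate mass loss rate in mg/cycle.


Mass loss = 11.163 - 10.118 = 1.045 g
Rate = 1.045 / 2070 x 1000 = 0.505 mg/cycle


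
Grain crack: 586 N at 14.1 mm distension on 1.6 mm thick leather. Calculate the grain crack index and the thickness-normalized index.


Crack index = 586 / 14.1 = 41.6 N/mm
Normalized = 41.6 / 1.6 = 26.0 N/mm per mm


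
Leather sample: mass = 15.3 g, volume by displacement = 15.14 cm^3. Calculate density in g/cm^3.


1.011 g/cm^3


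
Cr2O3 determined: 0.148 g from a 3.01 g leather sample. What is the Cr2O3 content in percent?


4.92%

Cr2O3% = 0.148 / 3.01 x 100
Cr2O3% = 4.92%


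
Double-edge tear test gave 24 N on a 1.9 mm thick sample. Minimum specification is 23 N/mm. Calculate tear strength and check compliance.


Tear strength = 24 / 1.9 = 12.6 N/mm
Required minimum = 23 N/mm
Compliant: No


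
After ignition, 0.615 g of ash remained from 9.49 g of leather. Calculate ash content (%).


Ash% = 0.615 / 9.49 x 100
Ash% = 6.48%


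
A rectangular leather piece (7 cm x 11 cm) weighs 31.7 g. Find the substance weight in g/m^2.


4116.9 g/m^2

Area = 7 x 11 = 77 cm^2
SW = 31.7 / 77 x 10000 = 4116.9 g/m^2


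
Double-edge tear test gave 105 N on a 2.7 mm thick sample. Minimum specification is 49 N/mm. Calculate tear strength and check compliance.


Tear strength = 105 / 2.7 = 38.9 N/mm
Required minimum = 49 N/mm
Compliant: No


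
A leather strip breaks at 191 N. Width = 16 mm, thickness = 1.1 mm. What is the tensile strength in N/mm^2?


Cross-sectional area = 16 x 1.1 = 17.6 mm^2
Tensile strength = 191 / 17.6 = 10.85 N/mm^2


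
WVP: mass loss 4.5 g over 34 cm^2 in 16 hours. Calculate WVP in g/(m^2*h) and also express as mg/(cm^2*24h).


WVP = 4.5 / (34 x 16) x 10000 = 82.72 g/(m^2*h)
Mass loss in mg = 4.5 x 1000 = 4500 mg
Per cm^2 per 24h in mg: 4500 x 24 / (34 x 16) = 108000 / 544 = 198.53 mg/(cm^2*24h)


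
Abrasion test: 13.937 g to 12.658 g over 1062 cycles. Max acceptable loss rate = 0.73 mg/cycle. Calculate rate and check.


Rate = 1.204 mg/cycle
Passes: No


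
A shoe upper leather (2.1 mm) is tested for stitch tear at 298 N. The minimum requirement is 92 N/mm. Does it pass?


STS = 298 / 2.1 = 141.9 N/mm
Minimum required: 92 N/mm
Passes: Yes


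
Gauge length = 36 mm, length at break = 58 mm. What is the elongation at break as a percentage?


61.1%

Extension = 58 - 36 = 22 mm
Elongation = 22 / 36 x 100 = 61.1%


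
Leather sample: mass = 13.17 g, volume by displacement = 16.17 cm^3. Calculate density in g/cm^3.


Density = mass / volume
Density = 13.17 / 16.17 = 0.814 g/cm^3


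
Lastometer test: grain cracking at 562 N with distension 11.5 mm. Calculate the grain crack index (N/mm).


Grain crack index = force / distension
Index = 562 / 11.5 = 48.9 N/mm


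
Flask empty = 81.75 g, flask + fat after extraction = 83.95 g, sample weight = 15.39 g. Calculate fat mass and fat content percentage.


Fat mass = 2.20 g
Fat content = 14.3%


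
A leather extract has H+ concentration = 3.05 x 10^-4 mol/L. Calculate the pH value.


pH = 3.52

pH = -log10[H+]
pH = -log10(3.05 x 10^-4) = 3.52


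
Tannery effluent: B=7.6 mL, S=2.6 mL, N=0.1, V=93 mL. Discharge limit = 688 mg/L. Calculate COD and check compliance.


COD = 43.0 mg/L
Compliant: Yes

COD = (7.6 - 2.6) x 0.1 x 8000 / 93 = 43.0 mg/L
Limit: 688 mg/L
Compliant: Yes


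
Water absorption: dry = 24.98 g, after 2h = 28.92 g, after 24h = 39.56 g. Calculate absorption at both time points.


2h absorption = 15.8%
24h absorption = 58.4%


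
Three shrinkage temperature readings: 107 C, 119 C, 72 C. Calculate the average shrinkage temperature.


99.3 C


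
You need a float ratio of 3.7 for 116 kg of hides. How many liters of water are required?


429.2 L

Water = hide weight x target ratio
Water = 116 x 3.7 = 429.2 L


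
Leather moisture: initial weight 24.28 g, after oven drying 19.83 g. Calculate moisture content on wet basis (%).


Moisture = 24.28 - 19.83 = 4.45 g
MC = 4.45 / 24.28 x 100 = 18.3%


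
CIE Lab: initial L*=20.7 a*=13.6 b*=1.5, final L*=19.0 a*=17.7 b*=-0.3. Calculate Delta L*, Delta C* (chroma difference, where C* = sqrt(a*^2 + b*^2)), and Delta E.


Delta L* = -1.7
Delta C* = 4.02
Delta E = 4.79

Delta L* = 19.0 - 20.7 = -1.7
C1* = sqrt((13.6)^2 + (1.5)^2) = 13.682
C2* = sqrt((17.7)^2 + (-0.3)^2) = 17.703
Delta C* = 17.703 - 13.682 = 4.02
Delta E = sqrt((-1.7)^2 + (4.1)^2 + (-1.8)^2) = 4.79


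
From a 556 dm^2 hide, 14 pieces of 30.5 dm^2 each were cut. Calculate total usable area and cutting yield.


Total usable = 14 x 30.5 = 427.0 dm^2
Yield = 427.0 / 556 x 100 = 76.8%


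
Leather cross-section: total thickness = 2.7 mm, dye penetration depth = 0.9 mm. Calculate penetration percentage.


Penetration% = 0.9 / 2.7 x 100
Penetration = 33.3%


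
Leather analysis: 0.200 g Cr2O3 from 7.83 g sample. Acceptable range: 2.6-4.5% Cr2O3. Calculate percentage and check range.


Cr2O3 = 2.55%
Within range: No

Cr2O3% = 0.200 / 7.83 x 100 = 2.55%
Acceptable range: 2.6 to 4.5%
Within range: No


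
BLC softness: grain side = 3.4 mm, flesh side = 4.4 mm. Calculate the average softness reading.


3.90 mm

Average = (3.4 + 4.4) / 2
Average = 3.90 mm


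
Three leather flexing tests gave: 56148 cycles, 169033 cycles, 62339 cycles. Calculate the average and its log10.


Average = 95840 cycles
log10 = 4.98

Average = (56148 + 169033 + 62339) / 3 = 95840 cycles
log10(95840) = 4.98


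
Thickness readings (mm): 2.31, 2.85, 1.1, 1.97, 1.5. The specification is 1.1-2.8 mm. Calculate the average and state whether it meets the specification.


Average = 1.95 mm
Within specification: Yes

Sum = 9.73
Average = 9.73 / 5 = 1.95 mm
Specification range: 1.1 to 2.8 mm
Within spec: Yes


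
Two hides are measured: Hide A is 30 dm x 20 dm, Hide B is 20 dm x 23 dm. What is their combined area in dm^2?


1060 dm^2

Hide A area = 30 x 20 = 600 dm^2
Hide B area = 20 x 23 = 460 dm^2
Total = 600 + 460 = 1060 dm^2


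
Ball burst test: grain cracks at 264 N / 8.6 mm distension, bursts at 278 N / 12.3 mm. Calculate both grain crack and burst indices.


Crack index = 264 / 8.6 = 30.7 N/mm
Burst index = 278 / 12.3 = 22.6 N/mm


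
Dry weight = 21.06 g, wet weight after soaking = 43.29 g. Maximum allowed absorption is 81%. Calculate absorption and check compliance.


Absorption = 105.6%
Compliant: No


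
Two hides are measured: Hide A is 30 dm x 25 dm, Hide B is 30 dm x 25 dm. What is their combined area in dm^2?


1500 dm^2


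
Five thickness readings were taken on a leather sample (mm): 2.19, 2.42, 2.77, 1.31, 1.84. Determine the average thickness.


Sum = 2.19 + 2.42 + 2.77 + 1.31 + 1.84 = 10.53
Average = 10.53 / 5 = 2.11 mm


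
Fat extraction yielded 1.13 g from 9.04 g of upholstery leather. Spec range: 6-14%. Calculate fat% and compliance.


Fat% = 1.13 / 9.04 x 100 = 12.5%
Spec range: 6-14%
Compliant: Yes


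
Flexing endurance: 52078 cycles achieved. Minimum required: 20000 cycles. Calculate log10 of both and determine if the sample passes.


Achieved: log10 = 4.72
Required: log10 = 4.30
Passes: Yes


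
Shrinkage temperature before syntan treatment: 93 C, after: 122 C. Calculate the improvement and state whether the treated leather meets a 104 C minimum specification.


Improvement = 29 C
Meets 104 C spec: Yes


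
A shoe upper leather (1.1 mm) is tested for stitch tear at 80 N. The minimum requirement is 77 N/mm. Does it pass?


STS = 80 / 1.1 = 72.7 N/mm
Minimum required: 77 N/mm
Passes: No


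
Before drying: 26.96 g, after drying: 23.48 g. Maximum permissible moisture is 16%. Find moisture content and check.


Moisture content = 12.9%
Acceptable: Yes

MC = (26.96 - 23.48) / 26.96 x 100 = 12.9%
Maximum: 16%
Acceptable: Yes


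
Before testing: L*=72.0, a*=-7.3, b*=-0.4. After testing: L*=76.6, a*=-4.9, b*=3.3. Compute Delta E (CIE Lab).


dL = 76.6 - 72.0 = 4.6
da = -4.9 - (-7.3) = 2.4
db = 3.3 - (-0.4) = 3.7
dE = sqrt((4.6)^2 + (2.4)^2 + (3.7)^2) = 6.37


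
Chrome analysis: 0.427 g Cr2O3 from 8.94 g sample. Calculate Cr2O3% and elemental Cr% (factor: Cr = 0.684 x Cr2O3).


Cr2O3% = 0.427 / 8.94 x 100 = 4.78%
Cr% = 4.78 x 0.684 = 3.27%


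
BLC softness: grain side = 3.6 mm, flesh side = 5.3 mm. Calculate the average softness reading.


4.45 mm


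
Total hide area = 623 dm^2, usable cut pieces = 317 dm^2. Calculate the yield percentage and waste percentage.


Yield = 50.9%
Waste = 49.1%

Yield = 317 / 623 x 100 = 50.9%
Waste = 623 - 317 = 306 dm^2
Waste% = 100 - 50.9 = 49.1%


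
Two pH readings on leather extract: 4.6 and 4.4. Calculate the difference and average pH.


Difference = 0.2
Average pH = 4.50


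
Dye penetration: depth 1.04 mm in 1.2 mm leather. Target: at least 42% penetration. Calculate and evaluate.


Penetration = 1.04 / 1.2 x 100 = 86.7%
Target: 42%
Meets target: Yes


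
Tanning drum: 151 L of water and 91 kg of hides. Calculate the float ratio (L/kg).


Float ratio = water / hide weight
Ratio = 151 / 91 = 1.7


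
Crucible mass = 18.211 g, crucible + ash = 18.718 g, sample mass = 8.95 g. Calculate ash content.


Ash mass = 18.718 - 18.211 = 0.507 g
Ash% = 0.507 / 8.95 x 100 = 5.66%


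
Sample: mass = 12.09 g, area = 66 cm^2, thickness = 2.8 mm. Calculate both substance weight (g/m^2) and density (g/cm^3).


Substance weight = 1831.8 g/m^2
Density = 0.654 g/cm^3

SW = 12.09 / 66 x 10000 = 1831.8 g/m^2
Volume = 66 x 2.8 / 10 = 18.48 cm^3
Density = 12.09 / 18.48 = 0.654 g/cm^3


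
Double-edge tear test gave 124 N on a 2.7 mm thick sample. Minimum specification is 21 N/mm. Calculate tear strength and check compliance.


Tear strength = 124 / 2.7 = 45.9 N/mm
Required minimum = 21 N/mm
Compliant: Yes


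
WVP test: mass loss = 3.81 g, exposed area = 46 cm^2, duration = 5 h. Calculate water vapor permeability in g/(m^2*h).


165.65 g/(m^2*h)

WVP = mass_loss / (area x time) x 10000
WVP = 3.81 / (46 x 5) x 10000
WVP = 3.81 / 230 x 10000 = 165.65 g/(m^2*h)


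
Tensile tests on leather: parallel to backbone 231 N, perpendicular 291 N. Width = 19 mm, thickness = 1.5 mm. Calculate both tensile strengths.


Parallel = 8.11 N/mm^2
Perpendicular = 10.21 N/mm^2

Area = 19 x 1.5 = 28.5 mm^2
TS (parallel) = 231 / 28.5 = 8.11 N/mm^2
TS (perpendicular) = 291 / 28.5 = 10.21 N/mm^2


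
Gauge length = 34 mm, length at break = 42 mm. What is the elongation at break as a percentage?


Extension = 42 - 34 = 8 mm
Elongation = 8 / 34 x 100 = 23.5%


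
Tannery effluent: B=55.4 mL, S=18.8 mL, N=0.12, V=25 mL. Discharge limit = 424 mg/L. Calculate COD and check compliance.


COD = (55.4 - 18.8) x 0.12 x 8000 / 25 = 1405.4 mg/L
Limit: 424 mg/L
Compliant: No


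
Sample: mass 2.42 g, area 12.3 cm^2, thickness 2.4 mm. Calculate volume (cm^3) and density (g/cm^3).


Thickness in cm = 2.4 / 10 = 0.24 cm
Volume = 12.3 x 0.24 = 2.952 cm^3
Density = 2.42 / 2.952 = 0.820 g/cm^3


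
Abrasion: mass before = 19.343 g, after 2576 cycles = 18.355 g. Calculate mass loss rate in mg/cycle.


0.384 mg/cycle

Mass loss = 19.343 - 18.355 = 0.988 g
Rate = 0.988 / 2576 x 1000 = 0.384 mg/cycle


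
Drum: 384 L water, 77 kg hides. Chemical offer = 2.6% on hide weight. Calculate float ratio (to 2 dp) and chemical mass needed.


Float ratio = 384 / 77 = 4.99
Chemical = 77 x 2.6 / 100 = 2.002 kg


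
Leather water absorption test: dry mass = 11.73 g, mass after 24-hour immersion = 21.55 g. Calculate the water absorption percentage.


83.7%


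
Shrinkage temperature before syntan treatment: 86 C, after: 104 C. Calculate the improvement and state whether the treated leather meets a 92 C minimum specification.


Improvement = 104 - 86 = 18 C
Spec check: 104 C >= 92 C? Yes


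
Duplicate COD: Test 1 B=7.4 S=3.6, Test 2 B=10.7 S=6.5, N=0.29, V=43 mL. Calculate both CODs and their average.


COD1 = (7.4 - 3.6) x 0.29 x 8000 / 43 = 205.0 mg/L
COD2 = (10.7 - 6.5) x 0.29 x 8000 / 43 = 226.6 mg/L
Average = (205.0 + 226.6) / 2 = 215.8 mg/L


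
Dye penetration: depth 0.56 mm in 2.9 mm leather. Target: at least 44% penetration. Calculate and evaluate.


Penetration = 19.3%
Meets target: No

Penetration = 0.56 / 2.9 x 100 = 19.3%
Target: 44%
Meets target: No


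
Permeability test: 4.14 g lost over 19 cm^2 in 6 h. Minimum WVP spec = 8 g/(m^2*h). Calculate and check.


WVP = 363.16 g/(m^2*h)
Meets specification: Yes


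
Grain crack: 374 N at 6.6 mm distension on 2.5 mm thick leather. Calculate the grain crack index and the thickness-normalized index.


Crack index = 374 / 6.6 = 56.7 N/mm
Normalized = 56.7 / 2.5 = 22.7 N/mm per mm


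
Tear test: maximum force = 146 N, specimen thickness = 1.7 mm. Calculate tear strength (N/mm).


85.9 N/mm


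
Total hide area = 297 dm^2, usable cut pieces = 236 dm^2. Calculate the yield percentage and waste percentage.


Yield = 79.5%
Waste = 20.5%


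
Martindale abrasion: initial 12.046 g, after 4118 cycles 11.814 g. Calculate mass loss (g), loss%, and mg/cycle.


Mass loss = 0.232 g
Loss = 1.93%
Rate = 0.056 mg/cycle

Loss = 12.046 - 11.814 = 0.232 g
Loss% = 0.232 / 12.046 x 100 = 1.93%
Rate = 0.232 / 4118 x 1000 = 0.056 mg/cycle


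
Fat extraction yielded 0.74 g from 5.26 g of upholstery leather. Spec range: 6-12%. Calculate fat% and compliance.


Fat% = 0.74 / 5.26 x 100 = 14.1%
Spec range: 6-12%
Compliant: No


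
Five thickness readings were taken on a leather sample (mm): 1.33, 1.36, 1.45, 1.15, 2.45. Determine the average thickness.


1.55 mm


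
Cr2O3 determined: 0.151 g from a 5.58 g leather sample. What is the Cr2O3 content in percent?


2.71%

Cr2O3% = 0.151 / 5.58 x 100
Cr2O3% = 2.71%


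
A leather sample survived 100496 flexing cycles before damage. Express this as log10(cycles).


log10(100496) = 5.00


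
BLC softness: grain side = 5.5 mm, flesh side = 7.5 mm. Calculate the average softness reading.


6.50 mm

Average = (5.5 + 7.5) / 2
Average = 6.50 mm


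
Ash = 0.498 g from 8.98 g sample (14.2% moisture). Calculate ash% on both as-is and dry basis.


As-is ash = 5.55%
Dry-basis ash = 6.46%

As-is ash% = 0.498 / 8.98 x 100 = 5.55%
Dry mass = 8.98 x (100 - 14.2) / 100 = 7.70484 g
Dry-basis ash% = 0.498 / 7.70484 x 100 = 6.46%


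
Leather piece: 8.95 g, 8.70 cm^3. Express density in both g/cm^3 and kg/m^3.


Density = 8.95 / 8.70 = 1.029 g/cm^3
Convert: 1.029 x 1000 = 1029 kg/m^3


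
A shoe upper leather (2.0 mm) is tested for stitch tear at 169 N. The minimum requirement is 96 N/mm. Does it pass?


STS = 169 / 2.0 = 84.5 N/mm
Minimum required: 96 N/mm
Passes: No


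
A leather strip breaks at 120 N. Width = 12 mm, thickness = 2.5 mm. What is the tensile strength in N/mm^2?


Cross-sectional area = 12 x 2.5 = 30.0 mm^2
Tensile strength = 120 / 30.0 = 4.00 N/mm^2


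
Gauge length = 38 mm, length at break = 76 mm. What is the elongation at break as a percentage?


100.0%


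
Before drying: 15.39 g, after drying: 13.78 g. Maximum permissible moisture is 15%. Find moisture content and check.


MC = (15.39 - 13.78) / 15.39 x 100 = 10.5%
Maximum: 15%
Acceptable: Yes


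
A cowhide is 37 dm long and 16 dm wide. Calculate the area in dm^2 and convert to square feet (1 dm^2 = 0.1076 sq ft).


Area = 37 x 16 = 592 dm^2
Conversion: 592 x 0.1076 = 63.70 sq ft


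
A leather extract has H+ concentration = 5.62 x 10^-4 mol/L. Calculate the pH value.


pH = -log10[H+]
pH = -log10(5.62 x 10^-4) = 3.25


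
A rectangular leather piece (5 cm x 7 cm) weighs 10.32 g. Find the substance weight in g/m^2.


Area = 5 x 7 = 35 cm^2
SW = 10.32 / 35 x 10000 = 2948.6 g/m^2


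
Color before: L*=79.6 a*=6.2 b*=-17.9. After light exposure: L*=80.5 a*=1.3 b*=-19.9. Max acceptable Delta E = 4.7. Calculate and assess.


Delta E = 5.37
Passes: No


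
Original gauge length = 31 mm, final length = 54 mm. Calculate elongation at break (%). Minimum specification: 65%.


Extension = 54 - 31 = 23 mm
Elongation = 23 / 31 x 100 = 74.2%
Minimum required: 65%
Meets specification: Yes


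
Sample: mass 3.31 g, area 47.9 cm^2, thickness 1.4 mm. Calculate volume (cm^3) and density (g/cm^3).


Thickness in cm = 1.4 / 10 = 0.14 cm
Volume = 47.9 x 0.14 = 6.706 cm^3
Density = 3.31 / 6.706 = 0.494 g/cm^3


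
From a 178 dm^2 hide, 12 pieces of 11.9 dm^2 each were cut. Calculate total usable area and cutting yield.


Total usable = 12 x 11.9 = 142.8 dm^2
Yield = 142.8 / 178 x 100 = 80.2%


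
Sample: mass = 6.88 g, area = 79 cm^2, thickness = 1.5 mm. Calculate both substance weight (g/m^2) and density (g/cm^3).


Substance weight = 870.9 g/m^2
Density = 0.581 g/cm^3

SW = 6.88 / 79 x 10000 = 870.9 g/m^2
Volume = 79 x 1.5 / 10 = 11.85 cm^3
Density = 6.88 / 11.85 = 0.581 g/cm^3


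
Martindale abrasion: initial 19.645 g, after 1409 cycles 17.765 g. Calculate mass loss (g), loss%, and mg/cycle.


Loss = 19.645 - 17.765 = 1.880 g
Loss% = 1.880 / 19.645 x 100 = 9.57%
Rate = 1.880 / 1409 x 1000 = 1.334 mg/cycle


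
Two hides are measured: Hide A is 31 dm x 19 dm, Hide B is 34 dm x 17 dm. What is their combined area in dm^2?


Hide A area = 31 x 19 = 589 dm^2
Hide B area = 34 x 17 = 578 dm^2
Total = 589 + 578 = 1167 dm^2


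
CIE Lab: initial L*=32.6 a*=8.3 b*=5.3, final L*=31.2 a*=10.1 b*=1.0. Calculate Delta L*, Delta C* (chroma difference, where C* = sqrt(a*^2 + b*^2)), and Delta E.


Delta L* = 31.2 - 32.6 = -1.4
C1* = sqrt((8.3)^2 + (5.3)^2) = 9.848
C2* = sqrt((10.1)^2 + (1.0)^2) = 10.149
Delta C* = 10.149 - 9.848 = 0.30
Delta E = sqrt((-1.4)^2 + (1.8)^2 + (-4.3)^2) = 4.87


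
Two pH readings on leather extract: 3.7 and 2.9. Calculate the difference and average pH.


Difference = 0.8
Average pH = 3.30

Difference = |3.7 - 2.9| = 0.8
Average = (3.7 + 2.9) / 2 = 3.30


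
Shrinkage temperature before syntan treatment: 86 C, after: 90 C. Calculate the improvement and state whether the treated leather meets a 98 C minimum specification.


Improvement = 4 C
Meets 98 C spec: No

Improvement = 90 - 86 = 4 C
Spec check: 90 C >= 98 C? No


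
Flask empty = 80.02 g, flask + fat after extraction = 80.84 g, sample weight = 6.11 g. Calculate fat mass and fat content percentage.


Fat mass = 80.84 - 80.02 = 0.82 g
Fat% = 0.82 / 6.11 x 100 = 13.4%


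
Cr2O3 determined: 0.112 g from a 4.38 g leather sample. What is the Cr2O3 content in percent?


Cr2O3% = 0.112 / 4.38 x 100
Cr2O3% = 2.56%


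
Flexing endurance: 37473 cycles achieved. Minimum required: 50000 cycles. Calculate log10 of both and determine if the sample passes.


log10(37473) = 4.57
log10(50000) = 4.70
Passes: No


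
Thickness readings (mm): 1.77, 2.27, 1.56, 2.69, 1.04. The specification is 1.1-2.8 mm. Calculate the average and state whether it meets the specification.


Average = 1.87 mm
Within specification: Yes

Sum = 9.33
Average = 9.33 / 5 = 1.87 mm
Specification range: 1.1 to 2.8 mm
Within spec: Yes


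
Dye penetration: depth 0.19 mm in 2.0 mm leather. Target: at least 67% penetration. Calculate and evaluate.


Penetration = 9.5%
Meets target: No


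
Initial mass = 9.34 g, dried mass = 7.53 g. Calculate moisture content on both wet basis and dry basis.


Wet basis = 19.4%
Dry basis = 24.0%

Moisture lost = 9.34 - 7.53 = 1.81 g
Wet basis MC = 1.81 / 9.34 x 100 = 19.4%
Dry basis MC = 1.81 / 7.53 x 100 = 24.0%


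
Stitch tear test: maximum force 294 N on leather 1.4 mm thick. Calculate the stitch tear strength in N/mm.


Stitch tear strength = force / thickness
STS = 294 / 1.4 = 210.0 N/mm


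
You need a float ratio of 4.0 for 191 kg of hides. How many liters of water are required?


764.0 L


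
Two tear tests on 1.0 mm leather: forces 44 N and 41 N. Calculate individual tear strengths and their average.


Tear 1 = 44 / 1.0 = 44.0 N/mm
Tear 2 = 41 / 1.0 = 41.0 N/mm
Average = (44.0 + 41.0) / 2 = 42.5 N/mm


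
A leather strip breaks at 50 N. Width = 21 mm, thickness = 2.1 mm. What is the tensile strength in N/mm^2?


1.13 N/mm^2

Cross-sectional area = 21 x 2.1 = 44.1 mm^2
Tensile strength = 50 / 44.1 = 1.13 N/mm^2


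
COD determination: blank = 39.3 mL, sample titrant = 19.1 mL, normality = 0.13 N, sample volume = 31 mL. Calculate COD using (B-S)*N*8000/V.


COD = (39.3 - 19.1) x 0.13 x 8000 / 31
COD = 20.2 x 0.13 x 8000 / 31
COD = 677.7 mg/L


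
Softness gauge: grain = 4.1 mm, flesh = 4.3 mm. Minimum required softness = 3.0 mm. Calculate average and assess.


Average softness = 4.20 mm
Meets requirement: Yes

Average = (4.1 + 4.3) / 2 = 4.20 mm
Minimum = 3.0 mm
Meets requirement: Yes


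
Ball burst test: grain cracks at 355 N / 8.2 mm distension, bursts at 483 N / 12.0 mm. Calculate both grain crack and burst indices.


Crack index = 43.3 N/mm
Burst index = 40.3 N/mm

Crack index = 355 / 8.2 = 43.3 N/mm
Burst index = 483 / 12.0 = 40.3 N/mm


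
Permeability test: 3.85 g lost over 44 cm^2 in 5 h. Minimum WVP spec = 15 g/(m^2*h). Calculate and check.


WVP = 3.85 / (44 x 5) x 10000 = 175.00 g/(m^2*h)
Minimum: 15 g/(m^2*h)
Meets spec: Yes


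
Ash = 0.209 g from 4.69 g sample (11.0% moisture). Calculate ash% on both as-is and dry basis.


As-is ash = 4.46%
Dry-basis ash = 5.01%


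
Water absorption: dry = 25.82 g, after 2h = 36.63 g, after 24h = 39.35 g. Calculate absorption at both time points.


2h absorption = 41.9%
24h absorption = 52.4%


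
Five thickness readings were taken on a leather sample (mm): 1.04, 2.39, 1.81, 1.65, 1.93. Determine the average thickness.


Sum = 1.04 + 2.39 + 1.81 + 1.65 + 1.93 = 8.82
Average = 8.82 / 5 = 1.76 mm


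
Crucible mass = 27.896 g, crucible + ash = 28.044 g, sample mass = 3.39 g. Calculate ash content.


Ash mass = 28.044 - 27.896 = 0.148 g
Ash% = 0.148 / 3.39 x 100 = 4.37%


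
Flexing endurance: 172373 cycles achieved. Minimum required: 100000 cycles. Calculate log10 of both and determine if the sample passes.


log10(172373) = 5.24
log10(100000) = 5.00
Passes: Yes


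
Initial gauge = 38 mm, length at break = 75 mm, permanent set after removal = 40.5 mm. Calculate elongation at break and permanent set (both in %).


Elongation at break = (75 - 38) / 38 x 100 = 97.4%
Permanent set = (40.5 - 38) / 38 x 100 = 6.6%


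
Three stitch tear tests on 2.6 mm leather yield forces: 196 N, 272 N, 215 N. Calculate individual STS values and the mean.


STS1 = 75.4 N/mm
STS2 = 104.6 N/mm
STS3 = 82.7 N/mm
Mean = 87.6 N/mm

STS1 = 196 / 2.6 = 75.4 N/mm
STS2 = 272 / 2.6 = 104.6 N/mm
STS3 = 215 / 2.6 = 82.7 N/mm
Mean = (75.4 + 104.6 + 82.7) / 3 = 87.6 N/mm


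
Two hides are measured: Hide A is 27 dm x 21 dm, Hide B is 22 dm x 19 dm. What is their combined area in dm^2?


Hide A area = 27 x 21 = 567 dm^2
Hide B area = 22 x 19 = 418 dm^2
Total = 567 + 418 = 985 dm^2


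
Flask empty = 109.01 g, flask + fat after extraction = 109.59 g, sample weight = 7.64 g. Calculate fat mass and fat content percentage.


Fat mass = 109.59 - 109.01 = 0.58 g
Fat% = 0.58 / 7.64 x 100 = 7.6%


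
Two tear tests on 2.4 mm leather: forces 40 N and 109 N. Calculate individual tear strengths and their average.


Tear 1 = 16.7 N/mm
Tear 2 = 45.4 N/mm
Average = 31.1 N/mm


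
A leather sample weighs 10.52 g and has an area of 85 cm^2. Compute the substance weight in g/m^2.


1237.6 g/m^2
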